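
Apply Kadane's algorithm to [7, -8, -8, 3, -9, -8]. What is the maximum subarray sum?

Using Kadane's algorithm on [7, -8, -8, 3, -9, -8]:

Scanning through the array:
Position 1 (value -8): max_ending_here = -1, max_so_far = 7
Position 2 (value -8): max_ending_here = -8, max_so_far = 7
Position 3 (value 3): max_ending_here = 3, max_so_far = 7
Position 4 (value -9): max_ending_here = -6, max_so_far = 7
Position 5 (value -8): max_ending_here = -8, max_so_far = 7

Maximum subarray: [7]
Maximum sum: 7

The maximum subarray is [7] with sum 7. This subarray runs from index 0 to index 0.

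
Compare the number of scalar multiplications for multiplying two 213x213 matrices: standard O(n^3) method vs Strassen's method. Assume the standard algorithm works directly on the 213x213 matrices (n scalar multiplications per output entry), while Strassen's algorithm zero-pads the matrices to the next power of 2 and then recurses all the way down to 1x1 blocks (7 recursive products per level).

Matrix multiplication for 213x213 matrices:

Strassen's algorithm requires power-of-2 dimensions. Pad 213x213 to 256x256 (next power of 2).

Standard algorithm: 213^3 = 9663597 multiplications
Strassen's algorithm: 7^(log2(256)) = 7^8 = 5764801 multiplications
Savings: 9663597 - 5764801 = 3898796 multiplications

Standard: 9663597 multiplications (213^3). Strassen: 5764801 multiplications (7^8, after padding to 256x256). Strassen reduces 8 recursive multiplications to 7 at each level.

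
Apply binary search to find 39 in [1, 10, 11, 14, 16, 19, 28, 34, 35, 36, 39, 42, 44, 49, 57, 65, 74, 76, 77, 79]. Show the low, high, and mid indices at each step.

Binary search for 39 in [1, 10, 11, 14, 16, 19, 28, 34, 35, 36, 39, 42, 44, 49, 57, 65, 74, 76, 77, 79]:

lo=0, hi=19, mid=9, arr[mid]=36 -> 36 < 39, search right half
lo=10, hi=19, mid=14, arr[mid]=57 -> 57 > 39, search left half
lo=10, hi=13, mid=11, arr[mid]=42 -> 42 > 39, search left half
lo=10, hi=10, mid=10, arr[mid]=39 -> Found target at index 10!

Binary search finds 39 at index 10 after 4 comparisons. The search repeatedly halves the search space by comparing with the middle element.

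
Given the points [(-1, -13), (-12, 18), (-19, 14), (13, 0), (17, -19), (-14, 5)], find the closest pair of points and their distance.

Computing all pairwise distances among 6 points:

d((-1, -13), (-12, 18)) = 32.8938
d((-1, -13), (-19, 14)) = 32.45
d((-1, -13), (13, 0)) = 19.105
d((-1, -13), (17, -19)) = 18.9737
d((-1, -13), (-14, 5)) = 22.2036
d((-12, 18), (-19, 14)) = 8.0623 <-- minimum
d((-12, 18), (13, 0)) = 30.8058
d((-12, 18), (17, -19)) = 47.0106
d((-12, 18), (-14, 5)) = 13.1529
d((-19, 14), (13, 0)) = 34.9285
d((-19, 14), (17, -19)) = 48.8365
d((-19, 14), (-14, 5)) = 10.2956
d((13, 0), (17, -19)) = 19.4165
d((13, 0), (-14, 5)) = 27.4591
d((17, -19), (-14, 5)) = 39.2046

Closest pair: (-12, 18) and (-19, 14) with distance 8.0623

The closest pair is (-12, 18) and (-19, 14) with Euclidean distance 8.0623. For 6 points, brute-force pairwise comparison is shown above. For large n, the divide-and-conquer algorithm (sort by x, recurse on halves, check the dividing strip) achieves O(n log n).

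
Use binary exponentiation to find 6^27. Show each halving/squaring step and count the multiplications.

Computing 6^27 by squaring (build up from 6^1; each line after the first costs one multiplication):

6^1 = 6
6^2 = (6^1)^2 = 6^2 = 36
6^3 = 6 * 6^2 = 6 * 36 = 216
6^6 = (6^3)^2 = 216^2 = 46656
6^12 = (6^6)^2 = 46656^2 = 2176782336
6^13 = 6 * 6^12 = 6 * 2176782336 = 13060694016
6^26 = (6^13)^2 = 13060694016^2 = 170581728179578208256
6^27 = 6 * 6^26 = 6 * 170581728179578208256 = 1023490369077469249536

Result: 1023490369077469249536
Multiplications needed: 7 (7 lines after 6^1)

6^27 = 1023490369077469249536. Using exponentiation by squaring, this requires 7 multiplications. The key idea: if the exponent is even, square the half-power; if odd, multiply by the base once.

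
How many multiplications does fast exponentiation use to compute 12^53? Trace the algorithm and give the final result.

Computing 12^53 by squaring (build up from 12^1; each line after the first costs one multiplication):

12^1 = 12
12^2 = (12^1)^2 = 12^2 = 144
12^3 = 12 * 12^2 = 12 * 144 = 1728
12^6 = (12^3)^2 = 1728^2 = 2985984
12^12 = (12^6)^2 = 2985984^2 = 8916100448256
12^13 = 12 * 12^12 = 12 * 8916100448256 = 106993205379072
12^26 = (12^13)^2 = 106993205379072^2 = 11447545997288281555215581184
12^52 = (12^26)^2 = 11447545997288281555215581184^2 = 131046309360030956735917227964932955078950997486894841856
12^53 = 12 * 12^52 = 12 * 131046309360030956735917227964932955078950997486894841856 = 1572555712320371480831006735579195460947411969842738102272

Result: 1572555712320371480831006735579195460947411969842738102272
Multiplications needed: 8 (8 lines after 12^1)

12^53 = 1572555712320371480831006735579195460947411969842738102272. Using exponentiation by squaring, this requires 8 multiplications. The key idea: if the exponent is even, square the half-power; if odd, multiply by the base once.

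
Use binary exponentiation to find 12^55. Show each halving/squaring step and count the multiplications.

Computing 12^55 by squaring (build up from 12^1; each line after the first costs one multiplication):

12^1 = 12
12^2 = (12^1)^2 = 12^2 = 144
12^3 = 12 * 12^2 = 12 * 144 = 1728
12^6 = (12^3)^2 = 1728^2 = 2985984
12^12 = (12^6)^2 = 2985984^2 = 8916100448256
12^13 = 12 * 12^12 = 12 * 8916100448256 = 106993205379072
12^26 = (12^13)^2 = 106993205379072^2 = 11447545997288281555215581184
12^27 = 12 * 12^26 = 12 * 11447545997288281555215581184 = 137370551967459378662586974208
12^54 = (12^27)^2 = 137370551967459378662586974208^2 = 18870668547844457769972080826950345531368943638112857227264
12^55 = 12 * 12^54 = 12 * 18870668547844457769972080826950345531368943638112857227264 = 226448022574133493239664969923404146376427323657354286727168

Result: 226448022574133493239664969923404146376427323657354286727168
Multiplications needed: 9 (9 lines after 12^1)

12^55 = 226448022574133493239664969923404146376427323657354286727168. Using exponentiation by squaring, this requires 9 multiplications. The key idea: if the exponent is even, square the half-power; if odd, multiply by the base once.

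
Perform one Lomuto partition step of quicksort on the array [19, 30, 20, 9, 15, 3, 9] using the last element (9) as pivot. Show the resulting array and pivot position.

Lomuto partition with pivot = 9:

Initial array: [19, 30, 20, 9, 15, 3, 9]

arr[0]=19 > 9: no swap
arr[1]=30 > 9: no swap
arr[2]=20 > 9: no swap
arr[3]=9 <= 9: swap with position 0, array becomes [9, 30, 20, 19, 15, 3, 9]
arr[4]=15 > 9: no swap
arr[5]=3 <= 9: swap with position 1, array becomes [9, 3, 20, 19, 15, 30, 9]

Place pivot at position 2: [9, 3, 9, 19, 15, 30, 20]
Pivot position: 2

After partitioning with pivot 9, the array becomes [9, 3, 9, 19, 15, 30, 20]. The pivot is placed at index 2. All elements to the left of the pivot are <= 9, and all elements to the right are > 9.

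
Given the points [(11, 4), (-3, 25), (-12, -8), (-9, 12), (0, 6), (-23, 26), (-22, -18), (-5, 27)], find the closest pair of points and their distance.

Computing all pairwise distances among 8 points:

d((11, 4), (-3, 25)) = 25.2389
d((11, 4), (-12, -8)) = 25.9422
d((11, 4), (-9, 12)) = 21.5407
d((11, 4), (0, 6)) = 11.1803
d((11, 4), (-23, 26)) = 40.4969
d((11, 4), (-22, -18)) = 39.6611
d((11, 4), (-5, 27)) = 28.0179
d((-3, 25), (-12, -8)) = 34.2053
d((-3, 25), (-9, 12)) = 14.3178
d((-3, 25), (0, 6)) = 19.2354
d((-3, 25), (-23, 26)) = 20.025
d((-3, 25), (-22, -18)) = 47.0106
d((-3, 25), (-5, 27)) = 2.8284 <-- minimum
d((-12, -8), (-9, 12)) = 20.2237
d((-12, -8), (0, 6)) = 18.4391
d((-12, -8), (-23, 26)) = 35.7351
d((-12, -8), (-22, -18)) = 14.1421
d((-12, -8), (-5, 27)) = 35.6931
d((-9, 12), (0, 6)) = 10.8167
d((-9, 12), (-23, 26)) = 19.799
d((-9, 12), (-22, -18)) = 32.6956
d((-9, 12), (-5, 27)) = 15.5242
d((0, 6), (-23, 26)) = 30.4795
d((0, 6), (-22, -18)) = 32.5576
d((0, 6), (-5, 27)) = 21.587
d((-23, 26), (-22, -18)) = 44.0114
d((-23, 26), (-5, 27)) = 18.0278
d((-22, -18), (-5, 27)) = 48.1041

Closest pair: (-3, 25) and (-5, 27) with distance 2.8284

The closest pair is (-3, 25) and (-5, 27) with Euclidean distance 2.8284. For 8 points, brute-force pairwise comparison is shown above. For large n, the divide-and-conquer algorithm (sort by x, recurse on halves, check the dividing strip) achieves O(n log n).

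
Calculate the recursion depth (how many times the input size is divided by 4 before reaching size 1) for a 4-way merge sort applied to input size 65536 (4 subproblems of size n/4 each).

For divide and conquer with division factor 4:

Problem sizes at each level:
Level 0: 65536
Level 1: 16384
Level 2: 4096
Level 3: 1024
Level 4: 256
Level 5: 64
Level 6: 16
Level 7: 4
Level 8: 1

The root is level 0 and the size-1 base case is level 8 (the tree spans levels 0 through 8, i.e. 9 levels counting the root), so the depth is the number of divisions: log_4(65536) = 8

The recursion tree depth is log_4(65536) = 8. At each level, the problem size is divided by 4, so it takes 8 divisions to reduce to a base case of size 1. The algorithm makes 4 recursive calls at each level.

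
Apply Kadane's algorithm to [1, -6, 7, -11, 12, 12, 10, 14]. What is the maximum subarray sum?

Using Kadane's algorithm on [1, -6, 7, -11, 12, 12, 10, 14]:

Scanning through the array:
Position 1 (value -6): max_ending_here = -5, max_so_far = 1
Position 2 (value 7): max_ending_here = 7, max_so_far = 7
Position 3 (value -11): max_ending_here = -4, max_so_far = 7
Position 4 (value 12): max_ending_here = 12, max_so_far = 12
Position 5 (value 12): max_ending_here = 24, max_so_far = 24
Position 6 (value 10): max_ending_here = 34, max_so_far = 34
Position 7 (value 14): max_ending_here = 48, max_so_far = 48

Maximum subarray: [12, 12, 10, 14]
Maximum sum: 48

The maximum subarray is [12, 12, 10, 14] with sum 48. This subarray runs from index 4 to index 7.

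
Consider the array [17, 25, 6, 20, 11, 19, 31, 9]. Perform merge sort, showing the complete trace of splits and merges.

Merge sort trace:

Split: [17, 25, 6, 20, 11, 19, 31, 9] -> [17, 25, 6, 20] and [11, 19, 31, 9]
  Split: [17, 25, 6, 20] -> [17, 25] and [6, 20]
    Split: [17, 25] -> [17] and [25]
    Merge: [17] + [25] -> [17, 25]
    Split: [6, 20] -> [6] and [20]
    Merge: [6] + [20] -> [6, 20]
  Merge: [17, 25] + [6, 20] -> [6, 17, 20, 25]
  Split: [11, 19, 31, 9] -> [11, 19] and [31, 9]
    Split: [11, 19] -> [11] and [19]
    Merge: [11] + [19] -> [11, 19]
    Split: [31, 9] -> [31] and [9]
    Merge: [31] + [9] -> [9, 31]
  Merge: [11, 19] + [9, 31] -> [9, 11, 19, 31]
Merge: [6, 17, 20, 25] + [9, 11, 19, 31] -> [6, 9, 11, 17, 19, 20, 25, 31]

Final sorted array: [6, 9, 11, 17, 19, 20, 25, 31]

The merge sort proceeds by recursively splitting the array and merging sorted halves.
After all merges, the sorted array is [6, 9, 11, 17, 19, 20, 25, 31].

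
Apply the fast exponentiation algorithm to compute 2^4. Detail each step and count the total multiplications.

Computing 2^4 by squaring (build up from 2^1; each line after the first costs one multiplication):

2^1 = 2
2^2 = (2^1)^2 = 2^2 = 4
2^4 = (2^2)^2 = 4^2 = 16

Result: 16
Multiplications needed: 2 (2 lines after 2^1)

2^4 = 16. Using exponentiation by squaring, this requires 2 multiplications. The key idea: if the exponent is even, square the half-power; if odd, multiply by the base once.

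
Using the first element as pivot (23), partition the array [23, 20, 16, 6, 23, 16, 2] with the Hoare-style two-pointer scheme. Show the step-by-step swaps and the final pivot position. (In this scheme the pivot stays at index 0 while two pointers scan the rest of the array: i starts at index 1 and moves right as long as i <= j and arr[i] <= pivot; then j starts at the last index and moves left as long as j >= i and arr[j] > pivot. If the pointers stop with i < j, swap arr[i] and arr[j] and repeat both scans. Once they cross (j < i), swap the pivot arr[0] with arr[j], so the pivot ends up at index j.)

Hoare-style two-pointer partition with pivot = 23:

Initial array: [23, 20, 16, 6, 23, 16, 2]

Pointers start at i = 1, j = 6.
i ends at 7, j ends at 6: the pointers have crossed (j < i), so scanning stops.

Swap pivot arr[0] with arr[6] to place pivot at position 6: [2, 20, 16, 6, 23, 16, 23]
Pivot position: 6

After partitioning with pivot 23, the array becomes [2, 20, 16, 6, 23, 16, 23]. The pivot is placed at index 6. All elements to the left of the pivot are <= 23, and all elements to the right are > 23.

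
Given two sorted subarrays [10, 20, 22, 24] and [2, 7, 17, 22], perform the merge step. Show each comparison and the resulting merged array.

Merging process:

Compare 10 vs 2: take 2 from right. Merged: [2]
Compare 10 vs 7: take 7 from right. Merged: [2, 7]
Compare 10 vs 17: take 10 from left. Merged: [2, 7, 10]
Compare 20 vs 17: take 17 from right. Merged: [2, 7, 10, 17]
Compare 20 vs 22: take 20 from left. Merged: [2, 7, 10, 17, 20]
Compare 22 vs 22: take 22 from left. Merged: [2, 7, 10, 17, 20, 22]
Compare 24 vs 22: take 22 from right. Merged: [2, 7, 10, 17, 20, 22, 22]
Append remaining from left: [24]. Merged: [2, 7, 10, 17, 20, 22, 22, 24]

Final merged array: [2, 7, 10, 17, 20, 22, 22, 24]
Total comparisons: 7

The merged array is [2, 7, 10, 17, 20, 22, 22, 24], requiring 7 comparisons. The merge step runs in O(n) time where n is the total number of elements.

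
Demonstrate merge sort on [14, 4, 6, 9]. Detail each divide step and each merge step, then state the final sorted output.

Merge sort trace:

Split: [14, 4, 6, 9] -> [14, 4] and [6, 9]
  Split: [14, 4] -> [14] and [4]
  Merge: [14] + [4] -> [4, 14]
  Split: [6, 9] -> [6] and [9]
  Merge: [6] + [9] -> [6, 9]
Merge: [4, 14] + [6, 9] -> [4, 6, 9, 14]

Final sorted array: [4, 6, 9, 14]

The merge sort proceeds by recursively splitting the array and merging sorted halves.
After all merges, the sorted array is [4, 6, 9, 14].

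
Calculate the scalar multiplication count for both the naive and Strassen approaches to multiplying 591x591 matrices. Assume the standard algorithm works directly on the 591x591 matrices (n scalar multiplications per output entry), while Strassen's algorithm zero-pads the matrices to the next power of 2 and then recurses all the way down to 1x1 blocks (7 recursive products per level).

Matrix multiplication for 591x591 matrices:

Strassen's algorithm requires power-of-2 dimensions. Pad 591x591 to 1024x1024 (next power of 2).

Standard algorithm: 591^3 = 206425071 multiplications
Strassen's algorithm: 7^(log2(1024)) = 7^10 = 282475249 multiplications
Difference: 206425071 - 282475249 = -76050178 (Strassen uses MORE here due to padding overhead — for small or just-over-power-of-2 n, padding can outweigh the per-level savings)

Standard: 206425071 multiplications (591^3). Strassen: 282475249 multiplications (7^10, after padding to 1024x1024). Strassen reduces 8 recursive multiplications to 7 at each level.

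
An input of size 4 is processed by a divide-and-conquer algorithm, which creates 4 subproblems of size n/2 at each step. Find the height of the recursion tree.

For divide and conquer with division factor 2:

Problem sizes at each level:
Level 0: 4
Level 1: 2
Level 2: 1

The root is level 0 and the size-1 base case is level 2 (the tree spans levels 0 through 2, i.e. 3 levels counting the root), so the depth is the number of divisions: log_2(4) = 2

The recursion tree depth is log_2(4) = 2. At each level, the problem size is divided by 2, so it takes 2 divisions to reduce to a base case of size 1. The algorithm makes 4 recursive calls at each level.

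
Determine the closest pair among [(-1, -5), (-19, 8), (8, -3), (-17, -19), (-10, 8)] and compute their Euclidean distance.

Computing all pairwise distances among 5 points:

d((-1, -5), (-19, 8)) = 22.2036
d((-1, -5), (8, -3)) = 9.2195
d((-1, -5), (-17, -19)) = 21.2603
d((-1, -5), (-10, 8)) = 15.8114
d((-19, 8), (8, -3)) = 29.1548
d((-19, 8), (-17, -19)) = 27.074
d((-19, 8), (-10, 8)) = 9.0 <-- minimum
d((8, -3), (-17, -19)) = 29.6816
d((8, -3), (-10, 8)) = 21.095
d((-17, -19), (-10, 8)) = 27.8927

Closest pair: (-19, 8) and (-10, 8) with distance 9.0

The closest pair is (-19, 8) and (-10, 8) with Euclidean distance 9.0. For 5 points, brute-force pairwise comparison is shown above. For large n, the divide-and-conquer algorithm (sort by x, recurse on halves, check the dividing strip) achieves O(n log n).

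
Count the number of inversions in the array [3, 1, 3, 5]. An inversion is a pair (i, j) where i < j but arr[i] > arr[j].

Finding inversions in [3, 1, 3, 5]:

(0, 1): arr[0]=3 > arr[1]=1

Total inversions: 1

The array has 1 inversion(s): (0,1). Each pair (i,j) satisfies i < j and arr[i] > arr[j].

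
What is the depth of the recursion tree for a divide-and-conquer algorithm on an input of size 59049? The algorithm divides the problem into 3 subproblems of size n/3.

For divide and conquer with division factor 3:

Problem sizes at each level:
Level 0: 59049
Level 1: 19683
Level 2: 6561
Level 3: 2187
Level 4: 729
Level 5: 243
Level 6: 81
Level 7: 27
Level 8: 9
Level 9: 3
Level 10: 1

The root is level 0 and the size-1 base case is level 10 (the tree spans levels 0 through 10, i.e. 11 levels counting the root), so the depth is the number of divisions: log_3(59049) = 10

The recursion tree depth is log_3(59049) = 10. At each level, the problem size is divided by 3, so it takes 10 divisions to reduce to a base case of size 1. The algorithm makes 3 recursive calls at each level.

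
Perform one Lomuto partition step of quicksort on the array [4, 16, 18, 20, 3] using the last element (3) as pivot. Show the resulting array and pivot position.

Lomuto partition with pivot = 3:

Initial array: [4, 16, 18, 20, 3]

arr[0]=4 > 3: no swap
arr[1]=16 > 3: no swap
arr[2]=18 > 3: no swap
arr[3]=20 > 3: no swap

Place pivot at position 0: [3, 16, 18, 20, 4]
Pivot position: 0

After partitioning with pivot 3, the array becomes [3, 16, 18, 20, 4]. The pivot is placed at index 0. All elements to the left of the pivot are <= 3, and all elements to the right are > 3.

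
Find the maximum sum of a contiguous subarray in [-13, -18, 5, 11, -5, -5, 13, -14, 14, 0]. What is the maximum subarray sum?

Using Kadane's algorithm on [-13, -18, 5, 11, -5, -5, 13, -14, 14, 0]:

Scanning through the array:
Position 1 (value -18): max_ending_here = -18, max_so_far = -13
Position 2 (value 5): max_ending_here = 5, max_so_far = 5
Position 3 (value 11): max_ending_here = 16, max_so_far = 16
Position 4 (value -5): max_ending_here = 11, max_so_far = 16
Position 5 (value -5): max_ending_here = 6, max_so_far = 16
Position 6 (value 13): max_ending_here = 19, max_so_far = 19
Position 7 (value -14): max_ending_here = 5, max_so_far = 19
Position 8 (value 14): max_ending_here = 19, max_so_far = 19
Position 9 (value 0): max_ending_here = 19, max_so_far = 19

Maximum subarray: [5, 11, -5, -5, 13]
Maximum sum: 19

The maximum subarray is [5, 11, -5, -5, 13] with sum 19. This subarray runs from index 2 to index 6.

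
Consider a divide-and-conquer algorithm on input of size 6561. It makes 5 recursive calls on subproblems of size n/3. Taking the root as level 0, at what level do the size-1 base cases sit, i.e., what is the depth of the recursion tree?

For divide and conquer with division factor 3:

Problem sizes at each level:
Level 0: 6561
Level 1: 2187
Level 2: 729
Level 3: 243
Level 4: 81
Level 5: 27
Level 6: 9
Level 7: 3
Level 8: 1

The root is level 0 and the size-1 base case is level 8 (the tree spans levels 0 through 8, i.e. 9 levels counting the root), so the depth is the number of divisions: log_3(6561) = 8

The recursion tree depth is log_3(6561) = 8. At each level, the problem size is divided by 3, so it takes 8 divisions to reduce to a base case of size 1. The algorithm makes 5 recursive calls at each level.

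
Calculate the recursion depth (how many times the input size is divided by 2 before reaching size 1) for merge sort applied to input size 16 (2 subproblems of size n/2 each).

For divide and conquer with division factor 2:

Problem sizes at each level:
Level 0: 16
Level 1: 8
Level 2: 4
Level 3: 2
Level 4: 1

The root is level 0 and the size-1 base case is level 4 (the tree spans levels 0 through 4, i.e. 5 levels counting the root), so the depth is the number of divisions: log_2(16) = 4

The recursion tree depth is log_2(16) = 4. At each level, the problem size is divided by 2, so it takes 4 divisions to reduce to a base case of size 1. The algorithm makes 2 recursive calls at each level.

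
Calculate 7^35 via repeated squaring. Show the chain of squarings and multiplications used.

Computing 7^35 by squaring (build up from 7^1; each line after the first costs one multiplication):

7^1 = 7
7^2 = (7^1)^2 = 7^2 = 49
7^4 = (7^2)^2 = 49^2 = 2401
7^8 = (7^4)^2 = 2401^2 = 5764801
7^16 = (7^8)^2 = 5764801^2 = 33232930569601
7^17 = 7 * 7^16 = 7 * 33232930569601 = 232630513987207
7^34 = (7^17)^2 = 232630513987207^2 = 54116956037952111668959660849
7^35 = 7 * 7^34 = 7 * 54116956037952111668959660849 = 378818692265664781682717625943

Result: 378818692265664781682717625943
Multiplications needed: 7 (7 lines after 7^1)

7^35 = 378818692265664781682717625943. Using exponentiation by squaring, this requires 7 multiplications. The key idea: if the exponent is even, square the half-power; if odd, multiply by the base once.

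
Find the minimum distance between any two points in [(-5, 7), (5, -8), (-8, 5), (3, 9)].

Computing all pairwise distances among 4 points:

d((-5, 7), (5, -8)) = 18.0278
d((-5, 7), (-8, 5)) = 3.6056 <-- minimum
d((-5, 7), (3, 9)) = 8.2462
d((5, -8), (-8, 5)) = 18.3848
d((5, -8), (3, 9)) = 17.1172
d((-8, 5), (3, 9)) = 11.7047

Closest pair: (-5, 7) and (-8, 5) with distance 3.6056

The closest pair is (-5, 7) and (-8, 5) with Euclidean distance 3.6056. For 4 points, brute-force pairwise comparison is shown above. For large n, the divide-and-conquer algorithm (sort by x, recurse on halves, check the dividing strip) achieves O(n log n).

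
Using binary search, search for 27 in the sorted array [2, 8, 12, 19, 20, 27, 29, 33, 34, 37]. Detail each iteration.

Binary search for 27 in [2, 8, 12, 19, 20, 27, 29, 33, 34, 37]:

lo=0, hi=9, mid=4, arr[mid]=20 -> 20 < 27, search right half
lo=5, hi=9, mid=7, arr[mid]=33 -> 33 > 27, search left half
lo=5, hi=6, mid=5, arr[mid]=27 -> Found target at index 5!

Binary search finds 27 at index 5 after 3 comparisons. The search repeatedly halves the search space by comparing with the middle element.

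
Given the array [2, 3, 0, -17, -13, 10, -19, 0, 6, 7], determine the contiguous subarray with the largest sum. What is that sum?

Using Kadane's algorithm on [2, 3, 0, -17, -13, 10, -19, 0, 6, 7]:

Scanning through the array:
Position 1 (value 3): max_ending_here = 5, max_so_far = 5
Position 2 (value 0): max_ending_here = 5, max_so_far = 5
Position 3 (value -17): max_ending_here = -12, max_so_far = 5
Position 4 (value -13): max_ending_here = -13, max_so_far = 5
Position 5 (value 10): max_ending_here = 10, max_so_far = 10
Position 6 (value -19): max_ending_here = -9, max_so_far = 10
Position 7 (value 0): max_ending_here = 0, max_so_far = 10
Position 8 (value 6): max_ending_here = 6, max_so_far = 10
Position 9 (value 7): max_ending_here = 13, max_so_far = 13

Maximum subarray: [0, 6, 7]
Maximum sum: 13

The maximum subarray is [0, 6, 7] with sum 13. This subarray runs from index 7 to index 9.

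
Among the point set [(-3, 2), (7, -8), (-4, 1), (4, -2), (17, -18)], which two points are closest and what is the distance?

Computing all pairwise distances among 5 points:

d((-3, 2), (7, -8)) = 14.1421
d((-3, 2), (-4, 1)) = 1.4142 <-- minimum
d((-3, 2), (4, -2)) = 8.0623
d((-3, 2), (17, -18)) = 28.2843
d((7, -8), (-4, 1)) = 14.2127
d((7, -8), (4, -2)) = 6.7082
d((7, -8), (17, -18)) = 14.1421
d((-4, 1), (4, -2)) = 8.544
d((-4, 1), (17, -18)) = 28.3196
d((4, -2), (17, -18)) = 20.6155

Closest pair: (-3, 2) and (-4, 1) with distance 1.4142

The closest pair is (-3, 2) and (-4, 1) with Euclidean distance 1.4142. For 5 points, brute-force pairwise comparison is shown above. For large n, the divide-and-conquer algorithm (sort by x, recurse on halves, check the dividing strip) achieves O(n log n).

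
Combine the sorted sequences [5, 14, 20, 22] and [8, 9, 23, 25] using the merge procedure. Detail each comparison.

Merging process:

Compare 5 vs 8: take 5 from left. Merged: [5]
Compare 14 vs 8: take 8 from right. Merged: [5, 8]
Compare 14 vs 9: take 9 from right. Merged: [5, 8, 9]
Compare 14 vs 23: take 14 from left. Merged: [5, 8, 9, 14]
Compare 20 vs 23: take 20 from left. Merged: [5, 8, 9, 14, 20]
Compare 22 vs 23: take 22 from left. Merged: [5, 8, 9, 14, 20, 22]
Append remaining from right: [23, 25]. Merged: [5, 8, 9, 14, 20, 22, 23, 25]

Final merged array: [5, 8, 9, 14, 20, 22, 23, 25]
Total comparisons: 6

The merged array is [5, 8, 9, 14, 20, 22, 23, 25], requiring 6 comparisons. The merge step runs in O(n) time where n is the total number of elements.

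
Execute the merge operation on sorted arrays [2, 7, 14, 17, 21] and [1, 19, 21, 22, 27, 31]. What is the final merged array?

Merging process:

Compare 2 vs 1: take 1 from right. Merged: [1]
Compare 2 vs 19: take 2 from left. Merged: [1, 2]
Compare 7 vs 19: take 7 from left. Merged: [1, 2, 7]
Compare 14 vs 19: take 14 from left. Merged: [1, 2, 7, 14]
Compare 17 vs 19: take 17 from left. Merged: [1, 2, 7, 14, 17]
Compare 21 vs 19: take 19 from right. Merged: [1, 2, 7, 14, 17, 19]
Compare 21 vs 21: take 21 from left. Merged: [1, 2, 7, 14, 17, 19, 21]
Append remaining from right: [21, 22, 27, 31]. Merged: [1, 2, 7, 14, 17, 19, 21, 21, 22, 27, 31]

Final merged array: [1, 2, 7, 14, 17, 19, 21, 21, 22, 27, 31]
Total comparisons: 7

The merged array is [1, 2, 7, 14, 17, 19, 21, 21, 22, 27, 31], requiring 7 comparisons. The merge step runs in O(n) time where n is the total number of elements.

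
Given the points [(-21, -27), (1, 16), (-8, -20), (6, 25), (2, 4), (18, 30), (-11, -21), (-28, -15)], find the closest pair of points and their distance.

Computing all pairwise distances among 8 points:

d((-21, -27), (1, 16)) = 48.3011
d((-21, -27), (-8, -20)) = 14.7648
d((-21, -27), (6, 25)) = 58.5918
d((-21, -27), (2, 4)) = 38.6005
d((-21, -27), (18, 30)) = 69.0652
d((-21, -27), (-11, -21)) = 11.6619
d((-21, -27), (-28, -15)) = 13.8924
d((1, 16), (-8, -20)) = 37.108
d((1, 16), (6, 25)) = 10.2956
d((1, 16), (2, 4)) = 12.0416
d((1, 16), (18, 30)) = 22.0227
d((1, 16), (-11, -21)) = 38.8973
d((1, 16), (-28, -15)) = 42.45
d((-8, -20), (6, 25)) = 47.1275
d((-8, -20), (2, 4)) = 26.0
d((-8, -20), (18, 30)) = 56.356
d((-8, -20), (-11, -21)) = 3.1623 <-- minimum
d((-8, -20), (-28, -15)) = 20.6155
d((6, 25), (2, 4)) = 21.3776
d((6, 25), (18, 30)) = 13.0
d((6, 25), (-11, -21)) = 49.0408
d((6, 25), (-28, -15)) = 52.4976
d((2, 4), (18, 30)) = 30.5287
d((2, 4), (-11, -21)) = 28.178
d((2, 4), (-28, -15)) = 35.5106
d((18, 30), (-11, -21)) = 58.6686
d((18, 30), (-28, -15)) = 64.3506
d((-11, -21), (-28, -15)) = 18.0278

Closest pair: (-8, -20) and (-11, -21) with distance 3.1623

The closest pair is (-8, -20) and (-11, -21) with Euclidean distance 3.1623. For 8 points, brute-force pairwise comparison is shown above. For large n, the divide-and-conquer algorithm (sort by x, recurse on halves, check the dividing strip) achieves O(n log n).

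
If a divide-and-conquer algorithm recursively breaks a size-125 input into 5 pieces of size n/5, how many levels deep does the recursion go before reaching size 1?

For divide and conquer with division factor 5:

Problem sizes at each level:
Level 0: 125
Level 1: 25
Level 2: 5
Level 3: 1

The root is level 0 and the size-1 base case is level 3 (the tree spans levels 0 through 3, i.e. 4 levels counting the root), so the depth is the number of divisions: log_5(125) = 3

The recursion tree depth is log_5(125) = 3. At each level, the problem size is divided by 5, so it takes 3 divisions to reduce to a base case of size 1. The algorithm makes 5 recursive calls at each level.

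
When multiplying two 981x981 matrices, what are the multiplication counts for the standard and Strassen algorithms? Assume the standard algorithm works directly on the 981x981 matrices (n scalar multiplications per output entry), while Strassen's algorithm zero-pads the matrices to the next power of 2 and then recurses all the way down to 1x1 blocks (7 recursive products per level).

Matrix multiplication for 981x981 matrices:

Strassen's algorithm requires power-of-2 dimensions. Pad 981x981 to 1024x1024 (next power of 2).

Standard algorithm: 981^3 = 944076141 multiplications
Strassen's algorithm: 7^(log2(1024)) = 7^10 = 282475249 multiplications
Savings: 944076141 - 282475249 = 661600892 multiplications

Standard: 944076141 multiplications (981^3). Strassen: 282475249 multiplications (7^10, after padding to 1024x1024). Strassen reduces 8 recursive multiplications to 7 at each level.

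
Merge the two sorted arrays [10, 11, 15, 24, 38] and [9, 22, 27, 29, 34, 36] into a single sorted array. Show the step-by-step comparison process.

Merging process:

Compare 10 vs 9: take 9 from right. Merged: [9]
Compare 10 vs 22: take 10 from left. Merged: [9, 10]
Compare 11 vs 22: take 11 from left. Merged: [9, 10, 11]
Compare 15 vs 22: take 15 from left. Merged: [9, 10, 11, 15]
Compare 24 vs 22: take 22 from right. Merged: [9, 10, 11, 15, 22]
Compare 24 vs 27: take 24 from left. Merged: [9, 10, 11, 15, 22, 24]
Compare 38 vs 27: take 27 from right. Merged: [9, 10, 11, 15, 22, 24, 27]
Compare 38 vs 29: take 29 from right. Merged: [9, 10, 11, 15, 22, 24, 27, 29]
Compare 38 vs 34: take 34 from right. Merged: [9, 10, 11, 15, 22, 24, 27, 29, 34]
Compare 38 vs 36: take 36 from right. Merged: [9, 10, 11, 15, 22, 24, 27, 29, 34, 36]
Append remaining from left: [38]. Merged: [9, 10, 11, 15, 22, 24, 27, 29, 34, 36, 38]

Final merged array: [9, 10, 11, 15, 22, 24, 27, 29, 34, 36, 38]
Total comparisons: 10

The merged array is [9, 10, 11, 15, 22, 24, 27, 29, 34, 36, 38], requiring 10 comparisons. The merge step runs in O(n) time where n is the total number of elements.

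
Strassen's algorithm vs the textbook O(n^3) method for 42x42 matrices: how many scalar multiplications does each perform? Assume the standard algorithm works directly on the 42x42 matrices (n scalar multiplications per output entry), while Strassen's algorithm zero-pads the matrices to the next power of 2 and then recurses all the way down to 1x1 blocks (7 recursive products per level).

Matrix multiplication for 42x42 matrices:

Strassen's algorithm requires power-of-2 dimensions. Pad 42x42 to 64x64 (next power of 2).

Standard algorithm: 42^3 = 74088 multiplications
Strassen's algorithm: 7^(log2(64)) = 7^6 = 117649 multiplications
Difference: 74088 - 117649 = -43561 (Strassen uses MORE here due to padding overhead — for small or just-over-power-of-2 n, padding can outweigh the per-level savings)

Standard: 74088 multiplications (42^3). Strassen: 117649 multiplications (7^6, after padding to 64x64). Strassen reduces 8 recursive multiplications to 7 at each level.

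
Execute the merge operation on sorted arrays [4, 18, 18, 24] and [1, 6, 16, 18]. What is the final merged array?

Merging process:

Compare 4 vs 1: take 1 from right. Merged: [1]
Compare 4 vs 6: take 4 from left. Merged: [1, 4]
Compare 18 vs 6: take 6 from right. Merged: [1, 4, 6]
Compare 18 vs 16: take 16 from right. Merged: [1, 4, 6, 16]
Compare 18 vs 18: take 18 from left. Merged: [1, 4, 6, 16, 18]
Compare 18 vs 18: take 18 from left. Merged: [1, 4, 6, 16, 18, 18]
Compare 24 vs 18: take 18 from right. Merged: [1, 4, 6, 16, 18, 18, 18]
Append remaining from left: [24]. Merged: [1, 4, 6, 16, 18, 18, 18, 24]

Final merged array: [1, 4, 6, 16, 18, 18, 18, 24]
Total comparisons: 7

The merged array is [1, 4, 6, 16, 18, 18, 18, 24], requiring 7 comparisons. The merge step runs in O(n) time where n is the total number of elements.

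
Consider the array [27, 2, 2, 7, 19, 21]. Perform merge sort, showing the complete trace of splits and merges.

Merge sort trace:

Split: [27, 2, 2, 7, 19, 21] -> [27, 2, 2] and [7, 19, 21]
  Split: [27, 2, 2] -> [27] and [2, 2]
    Split: [2, 2] -> [2] and [2]
    Merge: [2] + [2] -> [2, 2]
  Merge: [27] + [2, 2] -> [2, 2, 27]
  Split: [7, 19, 21] -> [7] and [19, 21]
    Split: [19, 21] -> [19] and [21]
    Merge: [19] + [21] -> [19, 21]
  Merge: [7] + [19, 21] -> [7, 19, 21]
Merge: [2, 2, 27] + [7, 19, 21] -> [2, 2, 7, 19, 21, 27]

Final sorted array: [2, 2, 7, 19, 21, 27]

The merge sort proceeds by recursively splitting the array and merging sorted halves.
After all merges, the sorted array is [2, 2, 7, 19, 21, 27].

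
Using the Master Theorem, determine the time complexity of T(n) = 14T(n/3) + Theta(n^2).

Master Theorem for T(n) = 14T(n/3) + O(n^2):

a = 14, b = 3, c = 2
log_b(a) = log_3(14) = 2.4022

Case 1: c = 2 < log_3(14) = 2.4022
T(n) = O(n^(log_3 14))

For T(n) = 14T(n/3) + O(n^2): log_3(14) = 2.4022. This is Case 1 of the Master Theorem (c < log_b(a), work dominated by leaves), giving O(n^(log_3 14)).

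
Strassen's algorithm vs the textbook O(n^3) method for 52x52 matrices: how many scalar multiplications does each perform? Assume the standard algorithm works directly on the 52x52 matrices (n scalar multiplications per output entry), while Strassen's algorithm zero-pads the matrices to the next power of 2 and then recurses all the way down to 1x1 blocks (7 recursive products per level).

Matrix multiplication for 52x52 matrices:

Strassen's algorithm requires power-of-2 dimensions. Pad 52x52 to 64x64 (next power of 2).

Standard algorithm: 52^3 = 140608 multiplications
Strassen's algorithm: 7^(log2(64)) = 7^6 = 117649 multiplications
Savings: 140608 - 117649 = 22959 multiplications

Standard: 140608 multiplications (52^3). Strassen: 117649 multiplications (7^6, after padding to 64x64). Strassen reduces 8 recursive multiplications to 7 at each level.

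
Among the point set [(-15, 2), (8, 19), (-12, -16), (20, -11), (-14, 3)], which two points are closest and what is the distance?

Computing all pairwise distances among 5 points:

d((-15, 2), (8, 19)) = 28.6007
d((-15, 2), (-12, -16)) = 18.2483
d((-15, 2), (20, -11)) = 37.3363
d((-15, 2), (-14, 3)) = 1.4142 <-- minimum
d((8, 19), (-12, -16)) = 40.3113
d((8, 19), (20, -11)) = 32.311
d((8, 19), (-14, 3)) = 27.2029
d((-12, -16), (20, -11)) = 32.3883
d((-12, -16), (-14, 3)) = 19.105
d((20, -11), (-14, 3)) = 36.7696

Closest pair: (-15, 2) and (-14, 3) with distance 1.4142

The closest pair is (-15, 2) and (-14, 3) with Euclidean distance 1.4142. For 5 points, brute-force pairwise comparison is shown above. For large n, the divide-and-conquer algorithm (sort by x, recurse on halves, check the dividing strip) achieves O(n log n).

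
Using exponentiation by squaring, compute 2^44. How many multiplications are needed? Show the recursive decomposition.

Computing 2^44 by squaring (build up from 2^1; each line after the first costs one multiplication):

2^1 = 2
2^2 = (2^1)^2 = 2^2 = 4
2^4 = (2^2)^2 = 4^2 = 16
2^5 = 2 * 2^4 = 2 * 16 = 32
2^10 = (2^5)^2 = 32^2 = 1024
2^11 = 2 * 2^10 = 2 * 1024 = 2048
2^22 = (2^11)^2 = 2048^2 = 4194304
2^44 = (2^22)^2 = 4194304^2 = 17592186044416

Result: 17592186044416
Multiplications needed: 7 (7 lines after 2^1)

2^44 = 17592186044416. Using exponentiation by squaring, this requires 7 multiplications. The key idea: if the exponent is even, square the half-power; if odd, multiply by the base once.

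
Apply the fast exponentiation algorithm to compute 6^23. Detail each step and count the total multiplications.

Computing 6^23 by squaring (build up from 6^1; each line after the first costs one multiplication):

6^1 = 6
6^2 = (6^1)^2 = 6^2 = 36
6^4 = (6^2)^2 = 36^2 = 1296
6^5 = 6 * 6^4 = 6 * 1296 = 7776
6^10 = (6^5)^2 = 7776^2 = 60466176
6^11 = 6 * 6^10 = 6 * 60466176 = 362797056
6^22 = (6^11)^2 = 362797056^2 = 131621703842267136
6^23 = 6 * 6^22 = 6 * 131621703842267136 = 789730223053602816

Result: 789730223053602816
Multiplications needed: 7 (7 lines after 6^1)

6^23 = 789730223053602816. Using exponentiation by squaring, this requires 7 multiplications. The key idea: if the exponent is even, square the half-power; if odd, multiply by the base once.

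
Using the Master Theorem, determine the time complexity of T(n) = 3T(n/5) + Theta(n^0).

Master Theorem for T(n) = 3T(n/5) + O(n^0):

a = 3, b = 5, c = 0
log_b(a) = log_5(3) = 0.6826

Case 1: c = 0 < log_5(3) = 0.6826
T(n) = O(n^(log_5 3))

For T(n) = 3T(n/5) + O(n^0): log_5(3) = 0.6826. This is Case 1 of the Master Theorem (c < log_b(a), work dominated by leaves), giving O(n^(log_5 3)).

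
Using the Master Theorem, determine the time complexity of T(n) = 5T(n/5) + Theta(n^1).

Master Theorem for T(n) = 5T(n/5) + O(n^1):

a = 5, b = 5, c = 1
log_b(a) = log_5(5) = 1.0000

Case 2: c = 1 = log_5(5) = 1.0000
T(n) = O(n^1 log n) = O(n log n)

For T(n) = 5T(n/5) + O(n^1): log_5(5) = 1.0000. This is Case 2 of the Master Theorem (c = log_b(a), equal work at all levels), giving O(n log n).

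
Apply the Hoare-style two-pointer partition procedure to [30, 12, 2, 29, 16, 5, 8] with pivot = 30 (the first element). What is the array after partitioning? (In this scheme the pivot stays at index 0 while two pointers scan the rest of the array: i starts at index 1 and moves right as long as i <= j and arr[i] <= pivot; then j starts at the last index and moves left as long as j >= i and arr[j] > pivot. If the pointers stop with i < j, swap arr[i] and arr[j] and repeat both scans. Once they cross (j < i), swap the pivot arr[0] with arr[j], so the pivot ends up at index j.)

Hoare-style two-pointer partition with pivot = 30:

Initial array: [30, 12, 2, 29, 16, 5, 8]

Pointers start at i = 1, j = 6.
i ends at 7, j ends at 6: the pointers have crossed (j < i), so scanning stops.

Swap pivot arr[0] with arr[6] to place pivot at position 6: [8, 12, 2, 29, 16, 5, 30]
Pivot position: 6

After partitioning with pivot 30, the array becomes [8, 12, 2, 29, 16, 5, 30]. The pivot is placed at index 6. All elements to the left of the pivot are <= 30, and all elements to the right are > 30.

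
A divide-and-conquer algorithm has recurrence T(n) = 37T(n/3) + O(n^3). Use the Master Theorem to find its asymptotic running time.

Master Theorem for T(n) = 37T(n/3) + O(n^3):

a = 37, b = 3, c = 3
log_b(a) = log_3(37) = 3.2868

Case 1: c = 3 < log_3(37) = 3.2868
T(n) = O(n^(log_3 37))

For T(n) = 37T(n/3) + O(n^3): log_3(37) = 3.2868. This is Case 1 of the Master Theorem (c < log_b(a), work dominated by leaves), giving O(n^(log_3 37)).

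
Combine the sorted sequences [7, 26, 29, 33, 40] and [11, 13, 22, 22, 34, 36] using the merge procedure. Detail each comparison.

Merging process:

Compare 7 vs 11: take 7 from left. Merged: [7]
Compare 26 vs 11: take 11 from right. Merged: [7, 11]
Compare 26 vs 13: take 13 from right. Merged: [7, 11, 13]
Compare 26 vs 22: take 22 from right. Merged: [7, 11, 13, 22]
Compare 26 vs 22: take 22 from right. Merged: [7, 11, 13, 22, 22]
Compare 26 vs 34: take 26 from left. Merged: [7, 11, 13, 22, 22, 26]
Compare 29 vs 34: take 29 from left. Merged: [7, 11, 13, 22, 22, 26, 29]
Compare 33 vs 34: take 33 from left. Merged: [7, 11, 13, 22, 22, 26, 29, 33]
Compare 40 vs 34: take 34 from right. Merged: [7, 11, 13, 22, 22, 26, 29, 33, 34]
Compare 40 vs 36: take 36 from right. Merged: [7, 11, 13, 22, 22, 26, 29, 33, 34, 36]
Append remaining from left: [40]. Merged: [7, 11, 13, 22, 22, 26, 29, 33, 34, 36, 40]

Final merged array: [7, 11, 13, 22, 22, 26, 29, 33, 34, 36, 40]
Total comparisons: 10

The merged array is [7, 11, 13, 22, 22, 26, 29, 33, 34, 36, 40], requiring 10 comparisons. The merge step runs in O(n) time where n is the total number of elements.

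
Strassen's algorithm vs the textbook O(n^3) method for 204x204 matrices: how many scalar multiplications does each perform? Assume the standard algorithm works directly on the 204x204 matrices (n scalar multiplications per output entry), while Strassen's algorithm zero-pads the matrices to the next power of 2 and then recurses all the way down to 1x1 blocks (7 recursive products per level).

Matrix multiplication for 204x204 matrices:

Strassen's algorithm requires power-of-2 dimensions. Pad 204x204 to 256x256 (next power of 2).

Standard algorithm: 204^3 = 8489664 multiplications
Strassen's algorithm: 7^(log2(256)) = 7^8 = 5764801 multiplications
Savings: 8489664 - 5764801 = 2724863 multiplications

Standard: 8489664 multiplications (204^3). Strassen: 5764801 multiplications (7^8, after padding to 256x256). Strassen reduces 8 recursive multiplications to 7 at each level.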